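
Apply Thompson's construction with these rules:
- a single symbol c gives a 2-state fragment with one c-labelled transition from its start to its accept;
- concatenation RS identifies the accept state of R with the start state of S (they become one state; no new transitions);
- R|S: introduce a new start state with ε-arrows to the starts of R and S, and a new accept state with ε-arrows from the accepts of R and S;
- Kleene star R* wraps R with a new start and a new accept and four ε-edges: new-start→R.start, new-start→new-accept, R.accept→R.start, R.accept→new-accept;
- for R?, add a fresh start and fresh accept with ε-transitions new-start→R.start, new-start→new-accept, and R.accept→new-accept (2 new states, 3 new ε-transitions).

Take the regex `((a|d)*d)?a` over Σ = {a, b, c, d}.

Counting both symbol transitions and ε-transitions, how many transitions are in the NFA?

15

By structural recursion:
Each of the 4 symbol leaves contributes 1 transition (1 symbol, 0 ε).
  a|d → 6 transitions (2 symbol, 4 ε)
  (a|d)* → 10 transitions (2 symbol, 8 ε)
  (a|d)*d → 11 transitions (3 symbol, 8 ε)
  ((a|d)*d)? → 14 transitions (3 symbol, 11 ε)
  ((a|d)*d)?a → 15 transitions (4 symbol, 11 ε)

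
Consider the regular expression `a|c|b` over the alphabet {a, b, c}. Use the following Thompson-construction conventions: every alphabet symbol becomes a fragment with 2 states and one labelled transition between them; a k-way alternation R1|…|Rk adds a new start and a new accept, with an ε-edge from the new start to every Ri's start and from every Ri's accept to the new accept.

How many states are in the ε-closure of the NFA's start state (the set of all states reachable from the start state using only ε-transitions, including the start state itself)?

4

Compute the ε-closure size of each fragment's start state recursively; a symbol fragment's start has no outgoing ε-edge, so its closure is just itself (size 1).
  a|c|b → C = 1 + 1 + 1 + 1 = 4 (the new accept is not ε-reachable since no branch accepts ε)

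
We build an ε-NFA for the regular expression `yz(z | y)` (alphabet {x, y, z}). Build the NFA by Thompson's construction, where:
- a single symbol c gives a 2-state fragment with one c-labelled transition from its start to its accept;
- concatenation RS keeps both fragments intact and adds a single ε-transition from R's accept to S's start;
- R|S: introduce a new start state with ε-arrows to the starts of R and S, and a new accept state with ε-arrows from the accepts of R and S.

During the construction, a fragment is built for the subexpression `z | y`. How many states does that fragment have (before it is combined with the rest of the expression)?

Fragment for `z | y`:
Each of the 2 symbol leaves contributes a 2-state fragment.
  z | y = 6 states

6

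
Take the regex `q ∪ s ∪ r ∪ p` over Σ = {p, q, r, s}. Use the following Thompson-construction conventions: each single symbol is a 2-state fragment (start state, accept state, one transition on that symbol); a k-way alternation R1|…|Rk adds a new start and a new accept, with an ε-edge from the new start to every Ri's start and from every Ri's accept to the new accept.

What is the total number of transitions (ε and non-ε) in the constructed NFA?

12

Bottom-up over the parse tree:
Each of the 4 symbol leaves contributes 1 transition (1 symbol, 0 ε).
  q ∪ s ∪ r ∪ p : 12 transitions (4 symbol, 8 ε)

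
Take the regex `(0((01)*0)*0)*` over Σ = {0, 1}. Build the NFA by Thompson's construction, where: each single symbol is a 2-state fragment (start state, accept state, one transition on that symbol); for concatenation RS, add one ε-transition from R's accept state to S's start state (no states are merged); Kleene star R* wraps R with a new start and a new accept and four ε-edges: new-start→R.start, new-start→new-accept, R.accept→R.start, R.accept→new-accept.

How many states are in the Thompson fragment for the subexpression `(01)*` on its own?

Fragment for `(01)*`:
Each of the 2 symbol leaves contributes a 2-state fragment.
  01 : 4 states
  (01)* : 6 states

6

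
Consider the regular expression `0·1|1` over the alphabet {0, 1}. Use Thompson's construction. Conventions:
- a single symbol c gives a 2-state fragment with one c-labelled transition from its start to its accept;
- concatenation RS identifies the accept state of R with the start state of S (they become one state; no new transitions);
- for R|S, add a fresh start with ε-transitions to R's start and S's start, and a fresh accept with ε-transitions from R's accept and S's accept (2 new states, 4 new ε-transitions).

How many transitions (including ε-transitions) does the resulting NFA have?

Building bottom-up:
Each of the 3 symbol leaves contributes 1 transition (1 symbol, 0 ε).
  0·1 — 2 transitions (2 symbol, 0 ε)
  0·1|1 — 7 transitions (3 symbol, 4 ε)

7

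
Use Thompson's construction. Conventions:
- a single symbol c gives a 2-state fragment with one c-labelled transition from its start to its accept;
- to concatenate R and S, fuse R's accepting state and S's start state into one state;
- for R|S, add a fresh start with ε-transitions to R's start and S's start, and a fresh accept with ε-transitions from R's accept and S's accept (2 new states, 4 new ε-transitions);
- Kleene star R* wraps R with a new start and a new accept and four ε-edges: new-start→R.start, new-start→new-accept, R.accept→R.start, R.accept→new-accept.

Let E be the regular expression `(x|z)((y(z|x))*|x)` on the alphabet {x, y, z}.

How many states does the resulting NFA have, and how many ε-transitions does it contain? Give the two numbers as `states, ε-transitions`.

Building bottom-up:
Each of the 6 symbol leaves contributes 2 states and 0 ε-transitions.
  x|z → 6 states, 4 ε-transitions
  z|x → 6 states, 4 ε-transitions
  y(z|x) → 7 states, 4 ε-transitions
  (y(z|x))* → 9 states, 8 ε-transitions
  (y(z|x))*|x → 13 states, 12 ε-transitions
  (x|z)((y(z|x))*|x) → 18 states, 16 ε-transitions

18, 16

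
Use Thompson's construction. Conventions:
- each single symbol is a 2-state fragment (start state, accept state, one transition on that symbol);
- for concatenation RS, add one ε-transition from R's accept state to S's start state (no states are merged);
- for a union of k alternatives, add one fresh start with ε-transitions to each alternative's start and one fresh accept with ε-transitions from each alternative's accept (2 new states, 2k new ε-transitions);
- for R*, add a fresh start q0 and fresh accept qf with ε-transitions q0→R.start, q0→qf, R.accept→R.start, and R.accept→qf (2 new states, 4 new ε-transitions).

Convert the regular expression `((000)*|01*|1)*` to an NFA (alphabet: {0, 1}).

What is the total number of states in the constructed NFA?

20

Bottom-up over the parse tree:
Each of the 6 symbol leaves contributes a 2-state fragment.
  000 : 6 states
  (000)* : 8 states
  1* : 4 states
  01* : 6 states
  (000)*|01*|1 : 18 states
  ((000)*|01*|1)* : 20 states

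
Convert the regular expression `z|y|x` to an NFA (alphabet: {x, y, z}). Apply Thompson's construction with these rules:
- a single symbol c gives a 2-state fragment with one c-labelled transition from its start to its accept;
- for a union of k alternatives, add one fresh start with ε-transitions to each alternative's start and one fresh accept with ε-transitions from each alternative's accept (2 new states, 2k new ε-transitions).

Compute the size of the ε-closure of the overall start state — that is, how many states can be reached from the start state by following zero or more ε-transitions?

4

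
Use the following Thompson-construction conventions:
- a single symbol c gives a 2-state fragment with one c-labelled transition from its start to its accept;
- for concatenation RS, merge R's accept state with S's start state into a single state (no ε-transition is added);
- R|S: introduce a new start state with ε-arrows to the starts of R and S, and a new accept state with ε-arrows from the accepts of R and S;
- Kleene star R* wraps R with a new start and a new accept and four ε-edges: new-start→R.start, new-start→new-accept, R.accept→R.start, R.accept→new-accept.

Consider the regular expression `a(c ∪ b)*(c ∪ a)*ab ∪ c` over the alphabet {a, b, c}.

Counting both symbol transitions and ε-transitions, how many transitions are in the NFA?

28

Recursing over subexpressions:
Each of the 8 symbol leaves contributes 1 transition (1 symbol, 0 ε).
  c ∪ b = 6 transitions (2 symbol, 4 ε)
  (c ∪ b)* = 10 transitions (2 symbol, 8 ε)
  c ∪ a = 6 transitions (2 symbol, 4 ε)
  (c ∪ a)* = 10 transitions (2 symbol, 8 ε)
  a(c ∪ b)*(c ∪ a)*ab = 23 transitions (7 symbol, 16 ε)
  a(c ∪ b)*(c ∪ a)*ab ∪ c = 28 transitions (8 symbol, 20 ε)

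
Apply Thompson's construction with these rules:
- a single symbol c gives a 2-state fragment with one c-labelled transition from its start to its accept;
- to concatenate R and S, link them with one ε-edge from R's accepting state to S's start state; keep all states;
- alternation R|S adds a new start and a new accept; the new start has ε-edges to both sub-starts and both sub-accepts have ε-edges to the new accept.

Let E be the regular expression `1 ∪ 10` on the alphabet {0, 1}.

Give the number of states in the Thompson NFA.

8

By structural recursion:
Each of the 3 symbol leaves contributes a 2-state fragment.
  10 = 4 states
  1 ∪ 10 = 8 states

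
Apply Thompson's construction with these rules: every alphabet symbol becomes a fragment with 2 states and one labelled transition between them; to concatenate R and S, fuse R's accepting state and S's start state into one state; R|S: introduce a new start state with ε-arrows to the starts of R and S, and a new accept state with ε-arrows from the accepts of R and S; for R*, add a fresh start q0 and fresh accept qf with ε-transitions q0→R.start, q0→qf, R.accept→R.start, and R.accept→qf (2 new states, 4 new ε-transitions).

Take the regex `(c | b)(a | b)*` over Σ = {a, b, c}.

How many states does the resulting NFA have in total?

13

Bottom-up over the parse tree:
Each of the 4 symbol leaves contributes a 2-state fragment.
  c | b → 6 states
  a | b → 6 states
  (a | b)* → 8 states
  (c | b)(a | b)* → 13 states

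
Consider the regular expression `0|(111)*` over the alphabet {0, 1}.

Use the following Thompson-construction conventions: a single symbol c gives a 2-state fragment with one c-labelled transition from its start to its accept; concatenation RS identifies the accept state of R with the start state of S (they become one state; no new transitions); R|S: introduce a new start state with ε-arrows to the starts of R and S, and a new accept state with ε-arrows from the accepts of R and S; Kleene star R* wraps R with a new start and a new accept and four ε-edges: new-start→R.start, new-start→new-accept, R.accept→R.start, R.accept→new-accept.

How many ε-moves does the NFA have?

Recursing over subexpressions:
Each of the 4 symbol leaves contributes 0 ε-transitions.
  111 → 0 ε-transitions
  (111)* → 4 ε-transitions
  0|(111)* → 8 ε-transitions

8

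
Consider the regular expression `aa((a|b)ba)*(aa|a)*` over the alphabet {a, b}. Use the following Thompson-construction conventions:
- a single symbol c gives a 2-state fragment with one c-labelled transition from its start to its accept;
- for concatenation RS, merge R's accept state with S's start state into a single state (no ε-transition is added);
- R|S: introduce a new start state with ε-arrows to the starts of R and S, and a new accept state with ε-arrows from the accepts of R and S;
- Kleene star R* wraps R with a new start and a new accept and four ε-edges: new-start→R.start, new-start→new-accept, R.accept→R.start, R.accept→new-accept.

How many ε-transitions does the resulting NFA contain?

Per subexpression:
Each of the 9 symbol leaves contributes 0 ε-transitions.
  a|b = 4 ε-transitions
  (a|b)ba = 4 ε-transitions
  ((a|b)ba)* = 8 ε-transitions
  aa = 0 ε-transitions
  aa|a = 4 ε-transitions
  (aa|a)* = 8 ε-transitions
  aa((a|b)ba)*(aa|a)* = 16 ε-transitions

16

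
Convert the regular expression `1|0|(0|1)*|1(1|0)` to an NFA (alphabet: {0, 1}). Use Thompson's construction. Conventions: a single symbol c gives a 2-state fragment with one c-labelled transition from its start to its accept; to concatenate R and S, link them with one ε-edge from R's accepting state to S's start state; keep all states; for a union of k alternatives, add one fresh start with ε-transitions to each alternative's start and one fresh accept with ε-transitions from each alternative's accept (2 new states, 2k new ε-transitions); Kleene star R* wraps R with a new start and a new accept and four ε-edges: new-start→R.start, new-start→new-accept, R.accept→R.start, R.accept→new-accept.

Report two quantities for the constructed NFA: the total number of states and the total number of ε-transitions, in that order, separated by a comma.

22, 21

Per subexpression:
Each of the 7 symbol leaves contributes 2 states and 0 ε-transitions.
  0|1 → 6 states, 4 ε-transitions
  (0|1)* → 8 states, 8 ε-transitions
  1|0 → 6 states, 4 ε-transitions
  1(1|0) → 8 states, 5 ε-transitions
  1|0|(0|1)*|1(1|0) → 22 states, 21 ε-transitions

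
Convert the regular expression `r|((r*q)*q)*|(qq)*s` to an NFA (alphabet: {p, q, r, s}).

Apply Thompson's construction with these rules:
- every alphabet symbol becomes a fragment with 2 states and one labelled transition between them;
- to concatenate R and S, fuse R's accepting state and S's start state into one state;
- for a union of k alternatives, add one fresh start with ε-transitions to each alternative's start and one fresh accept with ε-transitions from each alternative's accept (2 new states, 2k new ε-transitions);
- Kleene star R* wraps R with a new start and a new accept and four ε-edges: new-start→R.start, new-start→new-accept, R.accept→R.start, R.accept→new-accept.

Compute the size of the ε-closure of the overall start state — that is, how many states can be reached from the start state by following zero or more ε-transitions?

13

Compute the ε-closure size of each fragment's start state recursively; a symbol fragment's start has no outgoing ε-edge, so its closure is just itself (size 1).
  r* — new start has ε-edges to the inner start and to the new accept, so C = 2 + 1 = 3
  r*q — the left operand accepts ε, so the closure extends into the next operand (the shared merged state is already counted); C = 3 + (1−1) = 3
  (r*q)* — the star's fresh start ε-reaches both the body's start and the fresh accept: C = 2 + 3 = 5
  (r*q)*q — C = 5 + (1−1) = 5 (closure spills across the concat boundary because the left factor accepts ε)
  ((r*q)*q)* — the star's fresh start ε-reaches both the body's start and the fresh accept: C = 2 + 5 = 7
  qq — same as the first factor's closure: C = 1
  (qq)* — the star's fresh start ε-reaches both the body's start and the fresh accept: C = 2 + 1 = 3
  (qq)*s — the left operand accepts ε, so the closure extends into the next operand (the shared merged state is already counted); C = 3 + (1−1) = 3
  r|((r*q)*q)*|(qq)*s — new start ε-reaches every alternative's start; at least one alternative accepts ε, so the union's new accept is reached too: C = 1 + 1 + 7 + 3 + 1 = 13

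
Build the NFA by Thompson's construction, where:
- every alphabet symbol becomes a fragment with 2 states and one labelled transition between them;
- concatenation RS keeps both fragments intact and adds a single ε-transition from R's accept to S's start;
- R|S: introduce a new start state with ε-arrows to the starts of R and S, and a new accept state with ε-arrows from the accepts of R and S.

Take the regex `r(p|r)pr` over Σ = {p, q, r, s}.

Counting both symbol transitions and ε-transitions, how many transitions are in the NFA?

12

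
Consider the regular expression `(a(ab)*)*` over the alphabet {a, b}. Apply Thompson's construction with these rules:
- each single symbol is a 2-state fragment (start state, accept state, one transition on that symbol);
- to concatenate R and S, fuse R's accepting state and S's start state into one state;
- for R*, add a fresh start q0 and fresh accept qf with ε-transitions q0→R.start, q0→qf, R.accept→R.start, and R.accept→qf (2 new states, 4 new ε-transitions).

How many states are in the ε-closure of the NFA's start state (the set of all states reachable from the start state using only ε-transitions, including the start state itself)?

3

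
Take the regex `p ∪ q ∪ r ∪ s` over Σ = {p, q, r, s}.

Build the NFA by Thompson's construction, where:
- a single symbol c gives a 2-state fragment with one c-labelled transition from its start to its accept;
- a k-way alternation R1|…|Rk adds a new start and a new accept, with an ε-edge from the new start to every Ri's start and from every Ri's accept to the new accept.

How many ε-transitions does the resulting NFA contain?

8

By structural recursion:
Each of the 4 symbol leaves contributes 0 ε-transitions.
  p ∪ q ∪ r ∪ s = 8 ε-transitions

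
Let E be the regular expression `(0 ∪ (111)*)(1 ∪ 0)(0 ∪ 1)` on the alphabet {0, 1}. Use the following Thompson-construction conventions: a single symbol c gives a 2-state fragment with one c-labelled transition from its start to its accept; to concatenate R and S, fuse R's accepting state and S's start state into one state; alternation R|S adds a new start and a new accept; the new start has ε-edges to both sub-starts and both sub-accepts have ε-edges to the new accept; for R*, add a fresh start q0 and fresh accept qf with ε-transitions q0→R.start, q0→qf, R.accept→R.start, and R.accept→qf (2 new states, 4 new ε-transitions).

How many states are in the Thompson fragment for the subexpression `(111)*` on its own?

Fragment for `(111)*`:
Each of the 3 symbol leaves contributes a 2-state fragment.
  111 : 4 states
  (111)* : 6 states

6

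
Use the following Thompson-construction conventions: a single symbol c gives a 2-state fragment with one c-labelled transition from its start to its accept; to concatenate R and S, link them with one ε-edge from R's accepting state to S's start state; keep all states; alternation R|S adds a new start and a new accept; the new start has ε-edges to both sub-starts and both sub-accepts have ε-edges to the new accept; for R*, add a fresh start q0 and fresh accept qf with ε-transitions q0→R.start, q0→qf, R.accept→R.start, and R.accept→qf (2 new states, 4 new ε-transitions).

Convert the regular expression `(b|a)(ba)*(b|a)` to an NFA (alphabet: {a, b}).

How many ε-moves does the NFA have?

Recursing over subexpressions:
Each of the 6 symbol leaves contributes 0 ε-transitions.
  b|a → 4 ε-transitions
  ba → 1 ε-transition
  (ba)* → 5 ε-transitions
  b|a → 4 ε-transitions
  (b|a)(ba)*(b|a) → 15 ε-transitions

15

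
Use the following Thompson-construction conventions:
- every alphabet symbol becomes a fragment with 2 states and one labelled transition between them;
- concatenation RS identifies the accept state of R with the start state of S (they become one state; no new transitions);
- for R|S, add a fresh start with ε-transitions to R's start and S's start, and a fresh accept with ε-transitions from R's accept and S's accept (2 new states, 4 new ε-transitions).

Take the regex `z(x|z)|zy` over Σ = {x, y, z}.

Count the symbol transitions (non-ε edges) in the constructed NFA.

5

Per subexpression:
Each of the 5 symbol leaves contributes exactly 1 symbol transition.
  x|z : 2 symbol transitions
  z(x|z) : 3 symbol transitions
  zy : 2 symbol transitions
  z(x|z)|zy : 5 symbol transitions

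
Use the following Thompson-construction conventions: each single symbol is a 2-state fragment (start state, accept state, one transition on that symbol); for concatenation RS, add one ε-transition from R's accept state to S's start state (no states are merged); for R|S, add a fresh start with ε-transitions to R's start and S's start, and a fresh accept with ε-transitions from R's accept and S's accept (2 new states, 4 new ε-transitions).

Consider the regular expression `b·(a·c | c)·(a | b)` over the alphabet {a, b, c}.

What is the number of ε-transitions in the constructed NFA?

11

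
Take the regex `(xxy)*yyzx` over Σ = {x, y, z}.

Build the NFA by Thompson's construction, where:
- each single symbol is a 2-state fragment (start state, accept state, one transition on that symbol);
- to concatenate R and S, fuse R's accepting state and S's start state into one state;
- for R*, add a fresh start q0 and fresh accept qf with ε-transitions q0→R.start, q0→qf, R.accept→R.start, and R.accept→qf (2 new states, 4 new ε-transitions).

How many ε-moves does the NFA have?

4

Bottom-up over the parse tree:
Each of the 7 symbol leaves contributes 0 ε-transitions.
  xxy — 0 ε-transitions
  (xxy)* — 4 ε-transitions
  (xxy)*yyzx — 4 ε-transitions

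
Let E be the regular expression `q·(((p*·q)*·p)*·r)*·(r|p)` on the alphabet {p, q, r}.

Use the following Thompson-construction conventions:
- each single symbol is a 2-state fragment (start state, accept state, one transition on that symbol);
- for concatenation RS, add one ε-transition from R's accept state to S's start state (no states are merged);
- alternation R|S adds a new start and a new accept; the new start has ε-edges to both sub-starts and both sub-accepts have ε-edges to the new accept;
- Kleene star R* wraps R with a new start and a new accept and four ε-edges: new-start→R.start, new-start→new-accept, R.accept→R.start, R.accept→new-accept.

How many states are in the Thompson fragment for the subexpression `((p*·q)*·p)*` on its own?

12

Fragment for `((p*·q)*·p)*`:
Each of the 3 symbol leaves contributes a 2-state fragment.
  p* = 4 states
  p*·q = 6 states
  (p*·q)* = 8 states
  (p*·q)*·p = 10 states
  ((p*·q)*·p)* = 12 states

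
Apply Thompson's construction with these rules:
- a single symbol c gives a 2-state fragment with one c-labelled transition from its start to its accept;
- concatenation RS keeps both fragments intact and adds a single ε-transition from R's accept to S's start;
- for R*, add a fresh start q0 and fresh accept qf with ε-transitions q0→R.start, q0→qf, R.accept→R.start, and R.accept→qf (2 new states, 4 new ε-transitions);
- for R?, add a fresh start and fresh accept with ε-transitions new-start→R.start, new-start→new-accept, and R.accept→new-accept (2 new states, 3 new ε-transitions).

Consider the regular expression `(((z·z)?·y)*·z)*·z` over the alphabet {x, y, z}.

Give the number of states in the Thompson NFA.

16

Per subexpression:
Each of the 5 symbol leaves contributes a 2-state fragment.
  z·z → 4 states
  (z·z)? → 6 states
  (z·z)?·y → 8 states
  ((z·z)?·y)* → 10 states
  ((z·z)?·y)*·z → 12 states
  (((z·z)?·y)*·z)* → 14 states
  (((z·z)?·y)*·z)*·z → 16 states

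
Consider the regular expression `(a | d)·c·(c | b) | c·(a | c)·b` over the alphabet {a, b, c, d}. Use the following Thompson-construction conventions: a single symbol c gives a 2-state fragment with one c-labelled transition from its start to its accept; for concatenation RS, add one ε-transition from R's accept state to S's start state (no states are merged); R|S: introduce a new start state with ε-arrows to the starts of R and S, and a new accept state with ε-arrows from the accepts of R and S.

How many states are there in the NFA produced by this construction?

26

Bottom-up over the parse tree:
Each of the 9 symbol leaves contributes a 2-state fragment.
  a | d — 6 states
  c | b — 6 states
  (a | d)·c·(c | b) — 14 states
  a | c — 6 states
  c·(a | c)·b — 10 states
  (a | d)·c·(c | b) | c·(a | c)·b — 26 states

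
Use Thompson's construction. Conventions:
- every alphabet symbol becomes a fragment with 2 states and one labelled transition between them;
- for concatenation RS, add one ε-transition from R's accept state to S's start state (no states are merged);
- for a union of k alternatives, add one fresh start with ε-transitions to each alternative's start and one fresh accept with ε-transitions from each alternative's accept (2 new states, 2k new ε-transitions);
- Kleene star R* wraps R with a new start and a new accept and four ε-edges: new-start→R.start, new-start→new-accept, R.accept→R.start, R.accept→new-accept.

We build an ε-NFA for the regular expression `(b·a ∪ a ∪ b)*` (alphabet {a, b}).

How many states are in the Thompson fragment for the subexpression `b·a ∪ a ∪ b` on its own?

10

Fragment for `b·a ∪ a ∪ b`:
Each of the 4 symbol leaves contributes a 2-state fragment.
  b·a : 4 states
  b·a ∪ a ∪ b : 10 states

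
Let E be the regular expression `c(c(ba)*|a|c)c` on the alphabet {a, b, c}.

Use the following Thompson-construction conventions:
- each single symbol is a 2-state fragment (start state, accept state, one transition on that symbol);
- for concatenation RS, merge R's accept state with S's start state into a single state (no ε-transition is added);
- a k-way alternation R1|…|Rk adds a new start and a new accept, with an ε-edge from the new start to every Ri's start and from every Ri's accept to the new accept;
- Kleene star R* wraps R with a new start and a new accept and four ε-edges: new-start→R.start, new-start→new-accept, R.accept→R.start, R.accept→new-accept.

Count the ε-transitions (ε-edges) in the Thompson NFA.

Recursing over subexpressions:
Each of the 7 symbol leaves contributes 0 ε-transitions.
  ba : 0 ε-transitions
  (ba)* : 4 ε-transitions
  c(ba)* : 4 ε-transitions
  c(ba)*|a|c : 10 ε-transitions
  c(c(ba)*|a|c)c : 10 ε-transitions

10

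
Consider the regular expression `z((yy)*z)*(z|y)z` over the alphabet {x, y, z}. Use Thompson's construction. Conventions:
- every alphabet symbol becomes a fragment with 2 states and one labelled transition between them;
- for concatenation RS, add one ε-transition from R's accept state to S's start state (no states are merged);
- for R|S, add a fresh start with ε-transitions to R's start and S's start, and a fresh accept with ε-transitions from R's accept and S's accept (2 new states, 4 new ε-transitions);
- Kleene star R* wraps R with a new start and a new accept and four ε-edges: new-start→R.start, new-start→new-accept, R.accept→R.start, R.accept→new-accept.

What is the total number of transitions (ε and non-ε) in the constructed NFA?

Recursing over subexpressions:
Each of the 7 symbol leaves contributes 1 transition (1 symbol, 0 ε).
  yy — 3 transitions (2 symbol, 1 ε)
  (yy)* — 7 transitions (2 symbol, 5 ε)
  (yy)*z — 9 transitions (3 symbol, 6 ε)
  ((yy)*z)* — 13 transitions (3 symbol, 10 ε)
  z|y — 6 transitions (2 symbol, 4 ε)
  z((yy)*z)*(z|y)z — 24 transitions (7 symbol, 17 ε)

24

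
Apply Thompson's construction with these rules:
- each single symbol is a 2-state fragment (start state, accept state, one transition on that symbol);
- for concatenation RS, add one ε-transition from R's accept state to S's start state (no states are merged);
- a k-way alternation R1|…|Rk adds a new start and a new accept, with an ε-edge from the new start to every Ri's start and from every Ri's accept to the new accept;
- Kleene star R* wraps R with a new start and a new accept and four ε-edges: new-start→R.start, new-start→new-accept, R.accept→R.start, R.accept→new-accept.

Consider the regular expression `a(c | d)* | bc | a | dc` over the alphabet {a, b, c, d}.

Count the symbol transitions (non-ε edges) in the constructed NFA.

8

Building bottom-up:
Each of the 8 symbol leaves contributes exactly 1 symbol transition.
  c | d : 2 symbol transitions
  (c | d)* : 2 symbol transitions
  a(c | d)* : 3 symbol transitions
  bc : 2 symbol transitions
  dc : 2 symbol transitions
  a(c | d)* | bc | a | dc : 8 symbol transitions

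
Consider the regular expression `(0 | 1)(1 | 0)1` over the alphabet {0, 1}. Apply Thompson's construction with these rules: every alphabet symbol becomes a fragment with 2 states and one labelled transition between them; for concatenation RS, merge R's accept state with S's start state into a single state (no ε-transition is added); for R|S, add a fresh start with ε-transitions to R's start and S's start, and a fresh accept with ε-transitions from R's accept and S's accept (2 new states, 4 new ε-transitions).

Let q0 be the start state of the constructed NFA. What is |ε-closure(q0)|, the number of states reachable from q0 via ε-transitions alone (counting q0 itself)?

Let C(F) = |ε-closure(F.start)| within fragment F, and note whether F accepts ε. Symbol fragments have C = 1 and do not accept ε. Then:
  0 | 1 — new start ε-reaches every alternative's start; none of them accept ε, so the new accept is not reached: |closure| = 1 + 1 + 1 = 3
  1 | 0 — new start ε-reaches every alternative's start; none of them accept ε, so the new accept is not reached: |closure| = 1 + 1 + 1 = 3
  (0 | 1)(1 | 0)1 — same as the first factor's closure: |closure| = 3

3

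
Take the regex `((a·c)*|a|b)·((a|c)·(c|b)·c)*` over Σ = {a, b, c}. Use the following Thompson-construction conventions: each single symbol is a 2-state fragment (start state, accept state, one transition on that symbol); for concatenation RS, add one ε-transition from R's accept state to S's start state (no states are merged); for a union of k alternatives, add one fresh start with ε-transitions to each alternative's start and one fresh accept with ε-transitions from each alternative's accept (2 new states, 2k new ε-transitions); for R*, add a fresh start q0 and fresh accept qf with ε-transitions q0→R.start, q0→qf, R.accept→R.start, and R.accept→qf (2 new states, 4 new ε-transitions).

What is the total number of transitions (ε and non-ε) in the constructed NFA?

35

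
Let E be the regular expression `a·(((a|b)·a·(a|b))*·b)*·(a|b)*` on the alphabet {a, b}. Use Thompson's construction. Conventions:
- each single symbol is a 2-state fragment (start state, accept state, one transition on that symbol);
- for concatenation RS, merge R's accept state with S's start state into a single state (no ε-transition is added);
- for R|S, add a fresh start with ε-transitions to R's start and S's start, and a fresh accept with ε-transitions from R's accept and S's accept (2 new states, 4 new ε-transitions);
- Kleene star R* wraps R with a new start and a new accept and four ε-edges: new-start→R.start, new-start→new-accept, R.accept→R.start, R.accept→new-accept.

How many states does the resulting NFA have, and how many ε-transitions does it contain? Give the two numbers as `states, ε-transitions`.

25, 24

Building bottom-up:
Each of the 9 symbol leaves contributes 2 states and 0 ε-transitions.
  a|b — 6 states, 4 ε-transitions
  a|b — 6 states, 4 ε-transitions
  (a|b)·a·(a|b) — 12 states, 8 ε-transitions
  ((a|b)·a·(a|b))* — 14 states, 12 ε-transitions
  ((a|b)·a·(a|b))*·b — 15 states, 12 ε-transitions
  (((a|b)·a·(a|b))*·b)* — 17 states, 16 ε-transitions
  a|b — 6 states, 4 ε-transitions
  (a|b)* — 8 states, 8 ε-transitions
  a·(((a|b)·a·(a|b))*·b)*·(a|b)* — 25 states, 24 ε-transitions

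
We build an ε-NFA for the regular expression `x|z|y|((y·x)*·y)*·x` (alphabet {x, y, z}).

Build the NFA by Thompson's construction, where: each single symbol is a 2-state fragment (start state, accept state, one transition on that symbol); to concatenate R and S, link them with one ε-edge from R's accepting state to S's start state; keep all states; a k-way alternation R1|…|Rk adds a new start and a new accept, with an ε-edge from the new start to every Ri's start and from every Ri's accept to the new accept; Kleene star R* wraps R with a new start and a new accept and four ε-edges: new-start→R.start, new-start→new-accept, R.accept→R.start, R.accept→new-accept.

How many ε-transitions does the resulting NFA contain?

19

Per subexpression:
Each of the 7 symbol leaves contributes 0 ε-transitions.
  y·x — 1 ε-transition
  (y·x)* — 5 ε-transitions
  (y·x)*·y — 6 ε-transitions
  ((y·x)*·y)* — 10 ε-transitions
  ((y·x)*·y)*·x — 11 ε-transitions
  x|z|y|((y·x)*·y)*·x — 19 ε-transitions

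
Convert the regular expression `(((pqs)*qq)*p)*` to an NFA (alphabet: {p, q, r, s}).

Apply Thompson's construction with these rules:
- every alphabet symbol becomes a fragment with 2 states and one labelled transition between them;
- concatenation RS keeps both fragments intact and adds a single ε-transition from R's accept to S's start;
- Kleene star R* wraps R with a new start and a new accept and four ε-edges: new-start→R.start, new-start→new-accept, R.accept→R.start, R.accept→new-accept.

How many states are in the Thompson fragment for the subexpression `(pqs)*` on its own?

8

Fragment for `(pqs)*`:
Each of the 3 symbol leaves contributes a 2-state fragment.
  pqs — 6 states
  (pqs)* — 8 states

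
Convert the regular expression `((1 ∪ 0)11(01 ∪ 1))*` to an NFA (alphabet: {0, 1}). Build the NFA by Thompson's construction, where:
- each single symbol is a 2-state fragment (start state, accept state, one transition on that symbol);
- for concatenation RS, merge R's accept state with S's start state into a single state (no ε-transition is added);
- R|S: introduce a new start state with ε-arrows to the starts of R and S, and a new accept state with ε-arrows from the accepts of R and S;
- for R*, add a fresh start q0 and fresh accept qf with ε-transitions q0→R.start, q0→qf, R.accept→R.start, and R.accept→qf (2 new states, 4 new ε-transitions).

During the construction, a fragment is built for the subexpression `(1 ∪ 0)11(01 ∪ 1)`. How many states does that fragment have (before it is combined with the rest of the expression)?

14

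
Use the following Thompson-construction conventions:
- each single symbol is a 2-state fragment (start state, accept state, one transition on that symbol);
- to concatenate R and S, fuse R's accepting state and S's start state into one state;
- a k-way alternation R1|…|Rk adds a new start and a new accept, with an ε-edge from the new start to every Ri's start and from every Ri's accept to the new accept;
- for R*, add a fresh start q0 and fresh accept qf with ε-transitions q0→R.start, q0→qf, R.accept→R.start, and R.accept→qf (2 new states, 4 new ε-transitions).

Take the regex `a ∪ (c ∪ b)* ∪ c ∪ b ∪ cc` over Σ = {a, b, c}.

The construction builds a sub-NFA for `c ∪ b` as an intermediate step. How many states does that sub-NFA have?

6

Fragment for `c ∪ b`:
Each of the 2 symbol leaves contributes a 2-state fragment.
  c ∪ b → 6 states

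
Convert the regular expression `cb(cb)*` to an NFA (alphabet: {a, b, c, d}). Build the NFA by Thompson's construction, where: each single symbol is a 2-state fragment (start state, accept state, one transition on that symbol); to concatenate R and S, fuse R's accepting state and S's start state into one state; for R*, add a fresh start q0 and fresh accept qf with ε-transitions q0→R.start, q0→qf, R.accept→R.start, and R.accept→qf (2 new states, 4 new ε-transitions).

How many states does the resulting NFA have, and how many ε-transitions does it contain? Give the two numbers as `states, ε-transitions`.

7, 4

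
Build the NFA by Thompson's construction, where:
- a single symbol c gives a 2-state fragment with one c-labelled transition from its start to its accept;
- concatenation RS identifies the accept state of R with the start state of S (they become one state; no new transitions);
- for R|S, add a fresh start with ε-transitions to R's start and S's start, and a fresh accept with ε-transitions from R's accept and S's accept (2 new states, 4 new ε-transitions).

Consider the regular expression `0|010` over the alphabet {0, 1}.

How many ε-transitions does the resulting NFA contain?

Per subexpression:
Each of the 4 symbol leaves contributes 0 ε-transitions.
  010 → 0 ε-transitions
  0|010 → 4 ε-transitions

4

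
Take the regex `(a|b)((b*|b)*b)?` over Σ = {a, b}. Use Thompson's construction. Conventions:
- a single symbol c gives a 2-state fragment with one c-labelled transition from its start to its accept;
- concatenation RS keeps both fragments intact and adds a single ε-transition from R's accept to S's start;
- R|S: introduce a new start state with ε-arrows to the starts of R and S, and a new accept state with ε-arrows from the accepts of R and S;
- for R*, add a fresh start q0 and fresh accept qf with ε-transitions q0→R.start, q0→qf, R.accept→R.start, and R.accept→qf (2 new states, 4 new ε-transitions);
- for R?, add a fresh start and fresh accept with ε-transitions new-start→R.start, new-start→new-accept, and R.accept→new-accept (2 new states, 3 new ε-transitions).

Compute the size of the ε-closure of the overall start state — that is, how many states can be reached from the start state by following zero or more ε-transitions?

Work bottom-up. For each fragment F, track |ε-closure(F.start)| and whether F's accept lies in that closure (i.e. whether F accepts ε). A single-symbol fragment has closure size 1 and does not accept ε.
  a|b : new start ε-reaches every alternative's start; none of them accept ε, so the new accept is not reached: |ε-closure| = 1 + 1 + 1 = 3
  b* : |ε-closure| = 1 (new start) + 1 (body) + 1 (new accept) = 3
  b*|b : |ε-closure| = 1 (new start) + (3 + 1) + 1 (new accept, since some branch ε-reaches its own accept) = 6
  (b*|b)* : |ε-closure| = 1 (new start) + 6 (body) + 1 (new accept) = 8
  (b*|b)*b : |ε-closure| = 8 + 1 = 9 (closure spills across the concat boundary because the left factor accepts ε)
  ((b*|b)*b)? : new start has ε-edges to the inner start and to the new accept, so |ε-closure| = 2 + 9 = 11
  (a|b)((b*|b)*b)? : |ε-closure| equals the left operand's closure size = 3 (its accept is not ε-reachable, so the closure stops there)

3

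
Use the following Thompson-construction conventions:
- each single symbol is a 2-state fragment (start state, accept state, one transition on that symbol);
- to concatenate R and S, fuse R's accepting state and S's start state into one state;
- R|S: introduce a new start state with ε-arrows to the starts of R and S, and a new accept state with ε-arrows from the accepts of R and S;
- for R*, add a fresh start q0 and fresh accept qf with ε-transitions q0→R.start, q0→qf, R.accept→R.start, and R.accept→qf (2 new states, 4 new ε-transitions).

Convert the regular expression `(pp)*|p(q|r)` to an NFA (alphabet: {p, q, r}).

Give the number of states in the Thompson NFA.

Bottom-up over the parse tree:
Each of the 5 symbol leaves contributes a 2-state fragment.
  pp — 3 states
  (pp)* — 5 states
  q|r — 6 states
  p(q|r) — 7 states
  (pp)*|p(q|r) — 14 states

14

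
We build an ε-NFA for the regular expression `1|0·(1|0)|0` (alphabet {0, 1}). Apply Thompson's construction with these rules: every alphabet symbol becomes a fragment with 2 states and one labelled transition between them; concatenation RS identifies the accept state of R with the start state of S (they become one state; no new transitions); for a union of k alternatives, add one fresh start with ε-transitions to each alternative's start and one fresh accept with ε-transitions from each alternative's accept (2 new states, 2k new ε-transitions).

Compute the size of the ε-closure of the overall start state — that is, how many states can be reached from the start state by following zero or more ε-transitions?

4

Compute the ε-closure size of each fragment's start state recursively; a symbol fragment's start has no outgoing ε-edge, so its closure is just itself (size 1).
  1|0 : new start ε-reaches every alternative's start; none of them accept ε, so the new accept is not reached: |closure| = 1 + 1 + 1 = 3
  0·(1|0) : same as the first factor's closure: |closure| = 1
  1|0·(1|0)|0 : new start ε-reaches every alternative's start; none of them accept ε, so the new accept is not reached: |closure| = 1 + 1 + 1 + 1 = 4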